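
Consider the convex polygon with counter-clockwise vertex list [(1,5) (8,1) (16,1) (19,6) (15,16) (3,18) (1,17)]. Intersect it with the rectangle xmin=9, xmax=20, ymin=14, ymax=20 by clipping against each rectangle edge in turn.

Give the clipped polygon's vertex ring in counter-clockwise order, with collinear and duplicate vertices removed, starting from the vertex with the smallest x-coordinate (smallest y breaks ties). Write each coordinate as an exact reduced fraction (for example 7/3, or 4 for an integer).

Clipped polygon: [(9,14) (79/5,14) (15,16) (9,17)]

1. After x ≥ 9: [(9,1) (16,1) (19,6) (15,16) (9,17)]
2. After x ≤ 20: [(9,1) (16,1) (19,6) (15,16) (9,17)]
3. After y ≥ 14: [(9,14) (79/5,14) (15,16) (9,17)]
4. After y ≤ 20: [(9,14) (79/5,14) (15,16) (9,17)]
5. Canonical ring: [(9,14) (79/5,14) (15,16) (9,17)]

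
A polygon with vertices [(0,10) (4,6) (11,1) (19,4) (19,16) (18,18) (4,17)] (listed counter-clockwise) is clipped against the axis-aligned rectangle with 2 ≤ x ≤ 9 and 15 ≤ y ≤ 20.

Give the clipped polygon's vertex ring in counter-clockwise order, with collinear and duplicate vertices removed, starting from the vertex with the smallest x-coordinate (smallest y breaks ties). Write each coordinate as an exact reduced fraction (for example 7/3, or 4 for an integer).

1. After x ≥ 2: [(2,27/2) (2,8) (4,6) (11,1) (19,4) (19,16) (18,18) (4,17)]
2. After x ≤ 9: [(2,27/2) (2,8) (4,6) (9,17/7) (9,243/14) (4,17)]
3. After y ≥ 15: [(20/7,15) (9,15) (9,243/14) (4,17)]
4. After y ≤ 20: [(20/7,15) (9,15) (9,243/14) (4,17)]
5. Canonical ring: [(20/7,15) (9,15) (9,243/14) (4,17)]

Clipped polygon: [(20/7,15) (9,15) (9,243/14) (4,17)]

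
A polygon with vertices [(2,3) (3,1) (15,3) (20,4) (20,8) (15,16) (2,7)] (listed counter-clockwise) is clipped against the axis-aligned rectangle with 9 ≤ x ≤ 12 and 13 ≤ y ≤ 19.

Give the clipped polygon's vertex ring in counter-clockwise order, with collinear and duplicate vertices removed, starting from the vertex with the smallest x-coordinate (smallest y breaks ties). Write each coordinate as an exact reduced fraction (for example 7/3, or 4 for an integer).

Clipped polygon: [(32/3,13) (12,13) (12,181/13)]

1. After x ≥ 9: [(9,2) (15,3) (20,4) (20,8) (15,16) (9,154/13)]
2. After x ≤ 12: [(9,2) (12,5/2) (12,181/13) (9,154/13)]
3. After y ≥ 13: [(12,13) (12,181/13) (32/3,13)]
4. After y ≤ 19: [(12,13) (12,181/13) (32/3,13)]
5. Canonical ring: [(32/3,13) (12,13) (12,181/13)]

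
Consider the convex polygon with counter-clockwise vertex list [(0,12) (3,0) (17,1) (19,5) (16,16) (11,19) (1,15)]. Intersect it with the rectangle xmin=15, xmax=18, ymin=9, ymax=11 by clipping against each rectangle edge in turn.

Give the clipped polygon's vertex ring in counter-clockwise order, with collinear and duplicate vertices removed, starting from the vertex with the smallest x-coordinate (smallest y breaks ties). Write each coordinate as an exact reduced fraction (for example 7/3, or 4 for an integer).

1. After x ≥ 15: [(15,6/7) (17,1) (19,5) (16,16) (15,83/5)]
2. After x ≤ 18: [(15,6/7) (17,1) (18,3) (18,26/3) (16,16) (15,83/5)]
3. After y ≥ 9: [(15,9) (197/11,9) (16,16) (15,83/5)]
4. After y ≤ 11: [(15,11) (15,9) (197/11,9) (191/11,11)]
5. Canonical ring: [(15,9) (197/11,9) (191/11,11) (15,11)]

Clipped polygon: [(15,9) (197/11,9) (191/11,11) (15,11)]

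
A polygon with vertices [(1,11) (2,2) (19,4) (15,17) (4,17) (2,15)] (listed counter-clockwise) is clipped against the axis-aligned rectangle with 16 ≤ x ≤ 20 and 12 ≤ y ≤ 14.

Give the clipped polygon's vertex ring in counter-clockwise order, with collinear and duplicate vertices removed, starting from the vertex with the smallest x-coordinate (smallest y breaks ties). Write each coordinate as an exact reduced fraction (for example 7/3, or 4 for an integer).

1. After x ≥ 16: [(16,62/17) (19,4) (16,55/4)]
2. After x ≤ 20: [(16,62/17) (19,4) (16,55/4)]
3. After y ≥ 12: [(16,12) (215/13,12) (16,55/4)]
4. After y ≤ 14: [(16,12) (215/13,12) (16,55/4)]
5. Canonical ring: [(16,12) (215/13,12) (16,55/4)]

Clipped polygon: [(16,12) (215/13,12) (16,55/4)]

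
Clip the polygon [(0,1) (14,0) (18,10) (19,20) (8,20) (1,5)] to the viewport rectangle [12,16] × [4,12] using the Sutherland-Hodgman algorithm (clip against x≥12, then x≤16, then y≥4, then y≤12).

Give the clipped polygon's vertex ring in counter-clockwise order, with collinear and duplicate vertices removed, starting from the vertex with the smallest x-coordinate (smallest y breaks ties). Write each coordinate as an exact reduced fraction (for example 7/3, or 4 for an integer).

1. After x ≥ 12: [(12,1/7) (14,0) (18,10) (19,20) (12,20)]
2. After x ≤ 16: [(12,1/7) (14,0) (16,5) (16,20) (12,20)]
3. After y ≥ 4: [(12,4) (78/5,4) (16,5) (16,20) (12,20)]
4. After y ≤ 12: [(12,12) (12,4) (78/5,4) (16,5) (16,12)]
5. Canonical ring: [(12,4) (78/5,4) (16,5) (16,12) (12,12)]

Clipped polygon: [(12,4) (78/5,4) (16,5) (16,12) (12,12)]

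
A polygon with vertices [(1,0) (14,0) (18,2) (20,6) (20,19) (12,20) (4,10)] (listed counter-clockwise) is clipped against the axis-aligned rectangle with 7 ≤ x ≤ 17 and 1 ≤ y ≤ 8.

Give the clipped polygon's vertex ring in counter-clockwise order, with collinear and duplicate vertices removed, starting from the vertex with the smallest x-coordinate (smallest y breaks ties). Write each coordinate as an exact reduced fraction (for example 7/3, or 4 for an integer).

Clipped polygon: [(7,1) (16,1) (17,3/2) (17,8) (7,8)]

1. After x ≥ 7: [(7,0) (14,0) (18,2) (20,6) (20,19) (12,20) (7,55/4)]
2. After x ≤ 17: [(7,0) (14,0) (17,3/2) (17,155/8) (12,20) (7,55/4)]
3. After y ≥ 1: [(7,1) (16,1) (17,3/2) (17,155/8) (12,20) (7,55/4)]
4. After y ≤ 8: [(7,8) (7,1) (16,1) (17,3/2) (17,8)]
5. Canonical ring: [(7,1) (16,1) (17,3/2) (17,8) (7,8)]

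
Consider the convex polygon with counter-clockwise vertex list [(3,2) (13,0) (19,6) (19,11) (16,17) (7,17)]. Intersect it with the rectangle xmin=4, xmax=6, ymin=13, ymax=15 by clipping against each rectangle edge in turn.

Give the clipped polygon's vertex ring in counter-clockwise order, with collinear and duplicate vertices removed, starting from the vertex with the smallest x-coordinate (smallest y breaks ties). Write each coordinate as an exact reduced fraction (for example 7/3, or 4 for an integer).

Clipped polygon: [(89/15,13) (6,13) (6,53/4)]

1. After x ≥ 4: [(4,23/4) (4,9/5) (13,0) (19,6) (19,11) (16,17) (7,17)]
2. After x ≤ 6: [(6,53/4) (4,23/4) (4,9/5) (6,7/5)]
3. After y ≥ 13: [(6,13) (6,53/4) (89/15,13)]
4. After y ≤ 15: [(6,13) (6,53/4) (89/15,13)]
5. Canonical ring: [(89/15,13) (6,13) (6,53/4)]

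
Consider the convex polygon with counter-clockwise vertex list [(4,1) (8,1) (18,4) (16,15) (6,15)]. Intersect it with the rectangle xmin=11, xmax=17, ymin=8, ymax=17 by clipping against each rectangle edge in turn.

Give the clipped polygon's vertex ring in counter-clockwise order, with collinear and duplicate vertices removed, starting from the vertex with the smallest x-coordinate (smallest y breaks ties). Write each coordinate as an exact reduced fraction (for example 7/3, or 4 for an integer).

Clipped polygon: [(11,8) (17,8) (17,19/2) (16,15) (11,15)]

1. After x ≥ 11: [(11,19/10) (18,4) (16,15) (11,15)]
2. After x ≤ 17: [(11,19/10) (17,37/10) (17,19/2) (16,15) (11,15)]
3. After y ≥ 8: [(11,8) (17,8) (17,19/2) (16,15) (11,15)]
4. After y ≤ 17: [(11,8) (17,8) (17,19/2) (16,15) (11,15)]
5. Canonical ring: [(11,8) (17,8) (17,19/2) (16,15) (11,15)]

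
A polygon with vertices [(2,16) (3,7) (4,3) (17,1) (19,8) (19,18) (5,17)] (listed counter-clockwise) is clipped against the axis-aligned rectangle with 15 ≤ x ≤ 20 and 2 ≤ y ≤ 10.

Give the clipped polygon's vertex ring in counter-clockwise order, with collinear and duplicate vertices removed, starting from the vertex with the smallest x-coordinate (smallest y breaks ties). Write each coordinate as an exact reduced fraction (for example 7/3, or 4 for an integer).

Clipped polygon: [(15,2) (121/7,2) (19,8) (19,10) (15,10)]

1. After x ≥ 15: [(15,17/13) (17,1) (19,8) (19,18) (15,124/7)]
2. After x ≤ 20: [(15,17/13) (17,1) (19,8) (19,18) (15,124/7)]
3. After y ≥ 2: [(15,2) (121/7,2) (19,8) (19,18) (15,124/7)]
4. After y ≤ 10: [(15,10) (15,2) (121/7,2) (19,8) (19,10)]
5. Canonical ring: [(15,2) (121/7,2) (19,8) (19,10) (15,10)]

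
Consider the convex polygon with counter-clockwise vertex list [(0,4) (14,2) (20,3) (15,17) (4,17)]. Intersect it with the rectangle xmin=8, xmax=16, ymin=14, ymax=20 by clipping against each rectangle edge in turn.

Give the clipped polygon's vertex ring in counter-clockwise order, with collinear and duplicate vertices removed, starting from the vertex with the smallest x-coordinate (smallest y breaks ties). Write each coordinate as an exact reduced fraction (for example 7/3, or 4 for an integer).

Clipped polygon: [(8,14) (16,14) (16,71/5) (15,17) (8,17)]

1. After x ≥ 8: [(8,20/7) (14,2) (20,3) (15,17) (8,17)]
2. After x ≤ 16: [(8,20/7) (14,2) (16,7/3) (16,71/5) (15,17) (8,17)]
3. After y ≥ 14: [(8,14) (16,14) (16,71/5) (15,17) (8,17)]
4. After y ≤ 20: [(8,14) (16,14) (16,71/5) (15,17) (8,17)]
5. Canonical ring: [(8,14) (16,14) (16,71/5) (15,17) (8,17)]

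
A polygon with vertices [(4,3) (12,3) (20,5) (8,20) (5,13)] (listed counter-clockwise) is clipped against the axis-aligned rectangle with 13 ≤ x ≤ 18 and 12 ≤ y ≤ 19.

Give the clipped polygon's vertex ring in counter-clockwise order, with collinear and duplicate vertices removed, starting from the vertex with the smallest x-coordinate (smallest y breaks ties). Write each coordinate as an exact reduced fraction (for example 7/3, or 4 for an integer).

1. After x ≥ 13: [(13,13/4) (20,5) (13,55/4)]
2. After x ≤ 18: [(13,13/4) (18,9/2) (18,15/2) (13,55/4)]
3. After y ≥ 12: [(13,12) (72/5,12) (13,55/4)]
4. After y ≤ 19: [(13,12) (72/5,12) (13,55/4)]
5. Canonical ring: [(13,12) (72/5,12) (13,55/4)]

Clipped polygon: [(13,12) (72/5,12) (13,55/4)]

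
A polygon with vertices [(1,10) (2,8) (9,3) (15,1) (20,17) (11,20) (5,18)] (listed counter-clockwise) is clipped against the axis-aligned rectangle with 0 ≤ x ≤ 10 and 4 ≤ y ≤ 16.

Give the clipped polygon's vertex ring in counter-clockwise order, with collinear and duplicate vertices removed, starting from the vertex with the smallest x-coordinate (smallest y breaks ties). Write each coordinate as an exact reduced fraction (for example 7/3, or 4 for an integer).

Clipped polygon: [(1,10) (2,8) (38/5,4) (10,4) (10,16) (4,16)]

1. After x ≥ 0: [(1,10) (2,8) (9,3) (15,1) (20,17) (11,20) (5,18)]
2. After x ≤ 10: [(1,10) (2,8) (9,3) (10,8/3) (10,59/3) (5,18)]
3. After y ≥ 4: [(1,10) (2,8) (38/5,4) (10,4) (10,59/3) (5,18)]
4. After y ≤ 16: [(4,16) (1,10) (2,8) (38/5,4) (10,4) (10,16)]
5. Canonical ring: [(1,10) (2,8) (38/5,4) (10,4) (10,16) (4,16)]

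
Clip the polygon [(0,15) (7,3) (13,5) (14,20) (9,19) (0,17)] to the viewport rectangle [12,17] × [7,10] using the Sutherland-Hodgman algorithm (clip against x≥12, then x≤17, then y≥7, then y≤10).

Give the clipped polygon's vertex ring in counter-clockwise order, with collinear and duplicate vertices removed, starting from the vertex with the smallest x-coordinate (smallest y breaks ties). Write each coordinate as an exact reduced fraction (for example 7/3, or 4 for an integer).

Clipped polygon: [(12,7) (197/15,7) (40/3,10) (12,10)]

1. After x ≥ 12: [(12,14/3) (13,5) (14,20) (12,98/5)]
2. After x ≤ 17: [(12,14/3) (13,5) (14,20) (12,98/5)]
3. After y ≥ 7: [(12,7) (197/15,7) (14,20) (12,98/5)]
4. After y ≤ 10: [(12,10) (12,7) (197/15,7) (40/3,10)]
5. Canonical ring: [(12,7) (197/15,7) (40/3,10) (12,10)]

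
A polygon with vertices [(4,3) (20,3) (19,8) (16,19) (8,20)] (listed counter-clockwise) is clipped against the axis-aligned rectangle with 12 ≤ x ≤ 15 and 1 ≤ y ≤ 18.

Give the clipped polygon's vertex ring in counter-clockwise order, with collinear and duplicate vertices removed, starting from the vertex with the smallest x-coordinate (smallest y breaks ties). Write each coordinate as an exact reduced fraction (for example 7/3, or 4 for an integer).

Clipped polygon: [(12,3) (15,3) (15,18) (12,18)]

1. After x ≥ 12: [(12,3) (20,3) (19,8) (16,19) (12,39/2)]
2. After x ≤ 15: [(12,3) (15,3) (15,153/8) (12,39/2)]
3. After y ≥ 1: [(12,3) (15,3) (15,153/8) (12,39/2)]
4. After y ≤ 18: [(12,18) (12,3) (15,3) (15,18)]
5. Canonical ring: [(12,3) (15,3) (15,18) (12,18)]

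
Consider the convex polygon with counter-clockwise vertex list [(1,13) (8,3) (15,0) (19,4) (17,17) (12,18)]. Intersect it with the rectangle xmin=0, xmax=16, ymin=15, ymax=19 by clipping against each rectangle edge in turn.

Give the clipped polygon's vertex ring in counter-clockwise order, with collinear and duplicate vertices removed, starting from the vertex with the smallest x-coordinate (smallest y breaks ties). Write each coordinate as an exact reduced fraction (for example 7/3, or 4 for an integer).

1. After x ≥ 0: [(1,13) (8,3) (15,0) (19,4) (17,17) (12,18)]
2. After x ≤ 16: [(1,13) (8,3) (15,0) (16,1) (16,86/5) (12,18)]
3. After y ≥ 15: [(27/5,15) (16,15) (16,86/5) (12,18)]
4. After y ≤ 19: [(27/5,15) (16,15) (16,86/5) (12,18)]
5. Canonical ring: [(27/5,15) (16,15) (16,86/5) (12,18)]

Clipped polygon: [(27/5,15) (16,15) (16,86/5) (12,18)]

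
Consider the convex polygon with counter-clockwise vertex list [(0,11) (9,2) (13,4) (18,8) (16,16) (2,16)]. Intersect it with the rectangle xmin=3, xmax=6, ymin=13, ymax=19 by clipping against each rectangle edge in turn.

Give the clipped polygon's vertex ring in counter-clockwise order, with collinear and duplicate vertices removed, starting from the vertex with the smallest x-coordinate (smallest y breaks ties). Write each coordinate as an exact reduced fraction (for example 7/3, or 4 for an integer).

Clipped polygon: [(3,13) (6,13) (6,16) (3,16)]

1. After x ≥ 3: [(3,8) (9,2) (13,4) (18,8) (16,16) (3,16)]
2. After x ≤ 6: [(3,8) (6,5) (6,16) (3,16)]
3. After y ≥ 13: [(3,13) (6,13) (6,16) (3,16)]
4. After y ≤ 19: [(3,13) (6,13) (6,16) (3,16)]
5. Canonical ring: [(3,13) (6,13) (6,16) (3,16)]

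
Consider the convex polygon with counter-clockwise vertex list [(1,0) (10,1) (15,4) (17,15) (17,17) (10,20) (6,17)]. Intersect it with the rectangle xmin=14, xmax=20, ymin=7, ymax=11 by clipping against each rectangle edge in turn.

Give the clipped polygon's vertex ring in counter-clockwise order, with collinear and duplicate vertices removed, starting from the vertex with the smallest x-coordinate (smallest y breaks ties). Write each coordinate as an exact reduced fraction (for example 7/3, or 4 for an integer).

Clipped polygon: [(14,7) (171/11,7) (179/11,11) (14,11)]

1. After x ≥ 14: [(14,17/5) (15,4) (17,15) (17,17) (14,128/7)]
2. After x ≤ 20: [(14,17/5) (15,4) (17,15) (17,17) (14,128/7)]
3. After y ≥ 7: [(14,7) (171/11,7) (17,15) (17,17) (14,128/7)]
4. After y ≤ 11: [(14,11) (14,7) (171/11,7) (179/11,11)]
5. Canonical ring: [(14,7) (171/11,7) (179/11,11) (14,11)]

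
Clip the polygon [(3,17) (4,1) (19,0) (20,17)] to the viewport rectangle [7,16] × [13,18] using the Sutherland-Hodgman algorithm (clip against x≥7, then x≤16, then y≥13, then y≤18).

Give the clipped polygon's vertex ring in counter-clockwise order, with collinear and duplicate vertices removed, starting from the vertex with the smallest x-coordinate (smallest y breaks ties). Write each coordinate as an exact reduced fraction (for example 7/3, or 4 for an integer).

Clipped polygon: [(7,13) (16,13) (16,17) (7,17)]

1. After x ≥ 7: [(7,17) (7,4/5) (19,0) (20,17)]
2. After x ≤ 16: [(16,17) (7,17) (7,4/5) (16,1/5)]
3. After y ≥ 13: [(16,13) (16,17) (7,17) (7,13)]
4. After y ≤ 18: [(16,13) (16,17) (7,17) (7,13)]
5. Canonical ring: [(7,13) (16,13) (16,17) (7,17)]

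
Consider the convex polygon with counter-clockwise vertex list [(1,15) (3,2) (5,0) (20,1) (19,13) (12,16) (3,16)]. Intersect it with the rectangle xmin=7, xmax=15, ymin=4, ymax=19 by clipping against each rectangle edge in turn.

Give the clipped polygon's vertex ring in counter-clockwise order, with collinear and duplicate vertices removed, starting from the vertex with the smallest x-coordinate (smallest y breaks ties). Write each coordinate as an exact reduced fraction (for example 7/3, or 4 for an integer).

Clipped polygon: [(7,4) (15,4) (15,103/7) (12,16) (7,16)]

1. After x ≥ 7: [(7,2/15) (20,1) (19,13) (12,16) (7,16)]
2. After x ≤ 15: [(7,2/15) (15,2/3) (15,103/7) (12,16) (7,16)]
3. After y ≥ 4: [(7,4) (15,4) (15,103/7) (12,16) (7,16)]
4. After y ≤ 19: [(7,4) (15,4) (15,103/7) (12,16) (7,16)]
5. Canonical ring: [(7,4) (15,4) (15,103/7) (12,16) (7,16)]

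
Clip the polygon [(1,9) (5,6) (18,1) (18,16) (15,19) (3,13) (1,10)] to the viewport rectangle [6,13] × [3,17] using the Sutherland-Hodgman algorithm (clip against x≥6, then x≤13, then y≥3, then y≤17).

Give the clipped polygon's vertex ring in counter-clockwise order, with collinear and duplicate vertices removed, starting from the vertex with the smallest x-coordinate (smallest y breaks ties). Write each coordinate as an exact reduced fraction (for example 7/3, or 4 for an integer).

1. After x ≥ 6: [(6,73/13) (18,1) (18,16) (15,19) (6,29/2)]
2. After x ≤ 13: [(6,73/13) (13,38/13) (13,18) (6,29/2)]
3. After y ≥ 3: [(6,73/13) (64/5,3) (13,3) (13,18) (6,29/2)]
4. After y ≤ 17: [(6,73/13) (64/5,3) (13,3) (13,17) (11,17) (6,29/2)]
5. Canonical ring: [(6,73/13) (64/5,3) (13,3) (13,17) (11,17) (6,29/2)]

Clipped polygon: [(6,73/13) (64/5,3) (13,3) (13,17) (11,17) (6,29/2)]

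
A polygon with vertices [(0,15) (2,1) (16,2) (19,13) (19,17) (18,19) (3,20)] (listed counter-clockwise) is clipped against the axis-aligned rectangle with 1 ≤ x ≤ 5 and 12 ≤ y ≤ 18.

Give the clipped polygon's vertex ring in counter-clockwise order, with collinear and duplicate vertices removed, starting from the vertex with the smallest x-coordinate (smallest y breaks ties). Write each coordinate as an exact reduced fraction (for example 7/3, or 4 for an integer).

Clipped polygon: [(1,12) (5,12) (5,18) (9/5,18) (1,50/3)]

1. After x ≥ 1: [(1,50/3) (1,8) (2,1) (16,2) (19,13) (19,17) (18,19) (3,20)]
2. After x ≤ 5: [(1,50/3) (1,8) (2,1) (5,17/14) (5,298/15) (3,20)]
3. After y ≥ 12: [(1,50/3) (1,12) (5,12) (5,298/15) (3,20)]
4. After y ≤ 18: [(9/5,18) (1,50/3) (1,12) (5,12) (5,18)]
5. Canonical ring: [(1,12) (5,12) (5,18) (9/5,18) (1,50/3)]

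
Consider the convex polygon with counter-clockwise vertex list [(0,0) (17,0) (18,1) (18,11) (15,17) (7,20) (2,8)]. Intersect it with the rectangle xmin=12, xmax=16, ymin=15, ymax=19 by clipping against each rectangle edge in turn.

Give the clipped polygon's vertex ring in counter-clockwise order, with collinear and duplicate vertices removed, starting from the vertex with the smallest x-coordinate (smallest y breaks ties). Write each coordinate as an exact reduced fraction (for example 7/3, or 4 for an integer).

Clipped polygon: [(12,15) (16,15) (15,17) (12,145/8)]

1. After x ≥ 12: [(12,0) (17,0) (18,1) (18,11) (15,17) (12,145/8)]
2. After x ≤ 16: [(12,0) (16,0) (16,15) (15,17) (12,145/8)]
3. After y ≥ 15: [(12,15) (16,15) (16,15) (15,17) (12,145/8)]
4. After y ≤ 19: [(12,15) (16,15) (16,15) (15,17) (12,145/8)]
5. Canonical ring: [(12,15) (16,15) (15,17) (12,145/8)]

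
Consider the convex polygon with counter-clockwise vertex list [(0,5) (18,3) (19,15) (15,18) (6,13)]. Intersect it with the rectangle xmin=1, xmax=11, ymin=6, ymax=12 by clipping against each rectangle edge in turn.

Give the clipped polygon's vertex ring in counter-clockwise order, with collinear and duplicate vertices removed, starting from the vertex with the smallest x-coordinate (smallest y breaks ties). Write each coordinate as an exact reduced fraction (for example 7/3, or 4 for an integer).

Clipped polygon: [(1,6) (11,6) (11,12) (21/4,12) (1,19/3)]

1. After x ≥ 1: [(1,19/3) (1,44/9) (18,3) (19,15) (15,18) (6,13)]
2. After x ≤ 11: [(1,19/3) (1,44/9) (11,34/9) (11,142/9) (6,13)]
3. After y ≥ 6: [(1,19/3) (1,6) (11,6) (11,142/9) (6,13)]
4. After y ≤ 12: [(21/4,12) (1,19/3) (1,6) (11,6) (11,12)]
5. Canonical ring: [(1,6) (11,6) (11,12) (21/4,12) (1,19/3)]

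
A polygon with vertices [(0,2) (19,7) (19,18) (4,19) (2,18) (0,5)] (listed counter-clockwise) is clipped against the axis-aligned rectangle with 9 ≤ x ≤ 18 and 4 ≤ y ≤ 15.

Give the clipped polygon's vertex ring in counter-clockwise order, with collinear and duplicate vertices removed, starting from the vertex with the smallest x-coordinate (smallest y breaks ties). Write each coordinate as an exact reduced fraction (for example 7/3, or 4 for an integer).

1. After x ≥ 9: [(9,83/19) (19,7) (19,18) (9,56/3)]
2. After x ≤ 18: [(9,83/19) (18,128/19) (18,271/15) (9,56/3)]
3. After y ≥ 4: [(9,83/19) (18,128/19) (18,271/15) (9,56/3)]
4. After y ≤ 15: [(9,15) (9,83/19) (18,128/19) (18,15)]
5. Canonical ring: [(9,83/19) (18,128/19) (18,15) (9,15)]

Clipped polygon: [(9,83/19) (18,128/19) (18,15) (9,15)]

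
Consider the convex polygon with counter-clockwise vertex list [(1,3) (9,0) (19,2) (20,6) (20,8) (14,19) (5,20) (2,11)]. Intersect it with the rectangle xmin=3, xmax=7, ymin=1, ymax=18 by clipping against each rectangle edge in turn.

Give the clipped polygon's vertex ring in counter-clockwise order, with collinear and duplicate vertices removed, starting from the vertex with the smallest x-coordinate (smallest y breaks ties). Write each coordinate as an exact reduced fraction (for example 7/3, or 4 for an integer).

1. After x ≥ 3: [(3,9/4) (9,0) (19,2) (20,6) (20,8) (14,19) (5,20) (3,14)]
2. After x ≤ 7: [(3,9/4) (7,3/4) (7,178/9) (5,20) (3,14)]
3. After y ≥ 1: [(3,9/4) (19/3,1) (7,1) (7,178/9) (5,20) (3,14)]
4. After y ≤ 18: [(3,9/4) (19/3,1) (7,1) (7,18) (13/3,18) (3,14)]
5. Canonical ring: [(3,9/4) (19/3,1) (7,1) (7,18) (13/3,18) (3,14)]

Clipped polygon: [(3,9/4) (19/3,1) (7,1) (7,18) (13/3,18) (3,14)]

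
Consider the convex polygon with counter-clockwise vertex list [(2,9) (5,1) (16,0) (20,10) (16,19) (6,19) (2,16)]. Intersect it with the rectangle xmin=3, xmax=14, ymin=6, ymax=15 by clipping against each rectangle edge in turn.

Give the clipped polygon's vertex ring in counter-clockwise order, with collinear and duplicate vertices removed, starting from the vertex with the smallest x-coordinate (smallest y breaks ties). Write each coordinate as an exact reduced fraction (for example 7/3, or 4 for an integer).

Clipped polygon: [(3,19/3) (25/8,6) (14,6) (14,15) (3,15)]

1. After x ≥ 3: [(3,19/3) (5,1) (16,0) (20,10) (16,19) (6,19) (3,67/4)]
2. After x ≤ 14: [(3,19/3) (5,1) (14,2/11) (14,19) (6,19) (3,67/4)]
3. After y ≥ 6: [(3,19/3) (25/8,6) (14,6) (14,19) (6,19) (3,67/4)]
4. After y ≤ 15: [(3,15) (3,19/3) (25/8,6) (14,6) (14,15)]
5. Canonical ring: [(3,19/3) (25/8,6) (14,6) (14,15) (3,15)]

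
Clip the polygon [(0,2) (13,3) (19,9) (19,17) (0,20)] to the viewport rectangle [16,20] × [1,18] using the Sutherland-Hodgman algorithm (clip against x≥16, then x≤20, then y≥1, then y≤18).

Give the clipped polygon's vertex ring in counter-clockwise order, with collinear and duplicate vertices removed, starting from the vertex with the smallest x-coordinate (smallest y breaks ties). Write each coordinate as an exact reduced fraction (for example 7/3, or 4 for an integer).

Clipped polygon: [(16,6) (19,9) (19,17) (16,332/19)]

1. After x ≥ 16: [(16,6) (19,9) (19,17) (16,332/19)]
2. After x ≤ 20: [(16,6) (19,9) (19,17) (16,332/19)]
3. After y ≥ 1: [(16,6) (19,9) (19,17) (16,332/19)]
4. After y ≤ 18: [(16,6) (19,9) (19,17) (16,332/19)]
5. Canonical ring: [(16,6) (19,9) (19,17) (16,332/19)]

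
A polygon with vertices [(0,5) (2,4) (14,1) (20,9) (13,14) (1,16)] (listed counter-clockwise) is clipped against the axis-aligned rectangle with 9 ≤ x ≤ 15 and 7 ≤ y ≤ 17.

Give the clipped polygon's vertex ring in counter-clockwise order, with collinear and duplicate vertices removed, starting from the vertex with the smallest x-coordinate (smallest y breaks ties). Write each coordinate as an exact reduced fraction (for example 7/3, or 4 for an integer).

Clipped polygon: [(9,7) (15,7) (15,88/7) (13,14) (9,44/3)]

1. After x ≥ 9: [(9,9/4) (14,1) (20,9) (13,14) (9,44/3)]
2. After x ≤ 15: [(9,9/4) (14,1) (15,7/3) (15,88/7) (13,14) (9,44/3)]
3. After y ≥ 7: [(9,7) (15,7) (15,88/7) (13,14) (9,44/3)]
4. After y ≤ 17: [(9,7) (15,7) (15,88/7) (13,14) (9,44/3)]
5. Canonical ring: [(9,7) (15,7) (15,88/7) (13,14) (9,44/3)]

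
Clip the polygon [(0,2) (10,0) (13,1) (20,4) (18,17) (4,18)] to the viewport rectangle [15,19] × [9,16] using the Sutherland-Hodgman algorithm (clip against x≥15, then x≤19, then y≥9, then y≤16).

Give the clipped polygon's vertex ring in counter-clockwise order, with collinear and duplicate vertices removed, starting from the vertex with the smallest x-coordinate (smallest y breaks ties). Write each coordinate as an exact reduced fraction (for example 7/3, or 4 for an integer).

Clipped polygon: [(15,9) (19,9) (19,21/2) (236/13,16) (15,16)]

1. After x ≥ 15: [(15,13/7) (20,4) (18,17) (15,241/14)]
2. After x ≤ 19: [(15,13/7) (19,25/7) (19,21/2) (18,17) (15,241/14)]
3. After y ≥ 9: [(15,9) (19,9) (19,21/2) (18,17) (15,241/14)]
4. After y ≤ 16: [(15,16) (15,9) (19,9) (19,21/2) (236/13,16)]
5. Canonical ring: [(15,9) (19,9) (19,21/2) (236/13,16) (15,16)]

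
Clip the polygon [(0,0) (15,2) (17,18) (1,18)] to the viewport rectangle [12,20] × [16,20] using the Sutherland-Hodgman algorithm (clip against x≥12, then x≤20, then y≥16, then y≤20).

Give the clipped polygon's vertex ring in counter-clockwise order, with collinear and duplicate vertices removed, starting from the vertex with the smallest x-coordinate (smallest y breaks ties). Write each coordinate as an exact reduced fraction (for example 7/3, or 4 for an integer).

Clipped polygon: [(12,16) (67/4,16) (17,18) (12,18)]

1. After x ≥ 12: [(12,8/5) (15,2) (17,18) (12,18)]
2. After x ≤ 20: [(12,8/5) (15,2) (17,18) (12,18)]
3. After y ≥ 16: [(12,16) (67/4,16) (17,18) (12,18)]
4. After y ≤ 20: [(12,16) (67/4,16) (17,18) (12,18)]
5. Canonical ring: [(12,16) (67/4,16) (17,18) (12,18)]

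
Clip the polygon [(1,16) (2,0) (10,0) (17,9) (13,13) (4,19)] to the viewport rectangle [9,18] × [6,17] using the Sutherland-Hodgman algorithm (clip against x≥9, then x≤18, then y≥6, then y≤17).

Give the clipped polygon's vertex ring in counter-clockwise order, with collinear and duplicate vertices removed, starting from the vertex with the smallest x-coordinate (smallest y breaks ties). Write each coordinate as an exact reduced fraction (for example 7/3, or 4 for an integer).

Clipped polygon: [(9,6) (44/3,6) (17,9) (13,13) (9,47/3)]

1. After x ≥ 9: [(9,0) (10,0) (17,9) (13,13) (9,47/3)]
2. After x ≤ 18: [(9,0) (10,0) (17,9) (13,13) (9,47/3)]
3. After y ≥ 6: [(9,6) (44/3,6) (17,9) (13,13) (9,47/3)]
4. After y ≤ 17: [(9,6) (44/3,6) (17,9) (13,13) (9,47/3)]
5. Canonical ring: [(9,6) (44/3,6) (17,9) (13,13) (9,47/3)]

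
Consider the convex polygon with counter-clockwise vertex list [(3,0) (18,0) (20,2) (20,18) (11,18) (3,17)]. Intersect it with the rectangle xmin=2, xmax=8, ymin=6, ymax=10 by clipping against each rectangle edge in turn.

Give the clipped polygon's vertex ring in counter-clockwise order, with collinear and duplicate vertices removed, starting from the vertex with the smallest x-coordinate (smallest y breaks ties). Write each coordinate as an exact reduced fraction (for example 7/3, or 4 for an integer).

1. After x ≥ 2: [(3,0) (18,0) (20,2) (20,18) (11,18) (3,17)]
2. After x ≤ 8: [(3,0) (8,0) (8,141/8) (3,17)]
3. After y ≥ 6: [(3,6) (8,6) (8,141/8) (3,17)]
4. After y ≤ 10: [(3,10) (3,6) (8,6) (8,10)]
5. Canonical ring: [(3,6) (8,6) (8,10) (3,10)]

Clipped polygon: [(3,6) (8,6) (8,10) (3,10)]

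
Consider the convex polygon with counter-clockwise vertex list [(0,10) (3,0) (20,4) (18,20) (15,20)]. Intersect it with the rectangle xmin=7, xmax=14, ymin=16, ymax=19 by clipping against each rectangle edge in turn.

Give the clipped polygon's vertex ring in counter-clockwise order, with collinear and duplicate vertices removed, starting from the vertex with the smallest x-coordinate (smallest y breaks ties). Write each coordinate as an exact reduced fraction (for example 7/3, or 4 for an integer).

Clipped polygon: [(9,16) (14,16) (14,19) (27/2,19)]

1. After x ≥ 7: [(7,44/3) (7,16/17) (20,4) (18,20) (15,20)]
2. After x ≤ 14: [(14,58/3) (7,44/3) (7,16/17) (14,44/17)]
3. After y ≥ 16: [(14,16) (14,58/3) (9,16)]
4. After y ≤ 19: [(14,16) (14,19) (27/2,19) (9,16)]
5. Canonical ring: [(9,16) (14,16) (14,19) (27/2,19)]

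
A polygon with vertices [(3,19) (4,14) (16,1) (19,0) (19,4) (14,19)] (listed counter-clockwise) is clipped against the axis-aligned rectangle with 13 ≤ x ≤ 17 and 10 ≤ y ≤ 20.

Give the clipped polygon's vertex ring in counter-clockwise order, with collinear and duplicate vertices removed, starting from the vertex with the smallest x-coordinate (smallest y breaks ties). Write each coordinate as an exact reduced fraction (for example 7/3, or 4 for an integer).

1. After x ≥ 13: [(13,19) (13,17/4) (16,1) (19,0) (19,4) (14,19)]
2. After x ≤ 17: [(13,19) (13,17/4) (16,1) (17,2/3) (17,10) (14,19)]
3. After y ≥ 10: [(13,19) (13,10) (17,10) (17,10) (14,19)]
4. After y ≤ 20: [(13,19) (13,10) (17,10) (17,10) (14,19)]
5. Canonical ring: [(13,10) (17,10) (14,19) (13,19)]

Clipped polygon: [(13,10) (17,10) (14,19) (13,19)]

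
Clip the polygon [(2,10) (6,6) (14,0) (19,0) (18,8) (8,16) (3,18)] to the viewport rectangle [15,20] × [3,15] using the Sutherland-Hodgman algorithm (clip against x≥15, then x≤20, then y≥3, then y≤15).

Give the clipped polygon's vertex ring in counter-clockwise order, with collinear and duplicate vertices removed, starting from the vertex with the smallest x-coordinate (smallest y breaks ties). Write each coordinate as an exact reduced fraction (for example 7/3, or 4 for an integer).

1. After x ≥ 15: [(15,0) (19,0) (18,8) (15,52/5)]
2. After x ≤ 20: [(15,0) (19,0) (18,8) (15,52/5)]
3. After y ≥ 3: [(15,3) (149/8,3) (18,8) (15,52/5)]
4. After y ≤ 15: [(15,3) (149/8,3) (18,8) (15,52/5)]
5. Canonical ring: [(15,3) (149/8,3) (18,8) (15,52/5)]

Clipped polygon: [(15,3) (149/8,3) (18,8) (15,52/5)]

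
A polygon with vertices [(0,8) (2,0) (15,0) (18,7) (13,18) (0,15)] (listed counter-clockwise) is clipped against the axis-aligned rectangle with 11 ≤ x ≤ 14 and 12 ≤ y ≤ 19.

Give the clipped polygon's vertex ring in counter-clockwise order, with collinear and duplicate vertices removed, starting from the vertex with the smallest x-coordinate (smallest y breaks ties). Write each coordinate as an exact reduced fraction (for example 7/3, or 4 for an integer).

1. After x ≥ 11: [(11,0) (15,0) (18,7) (13,18) (11,228/13)]
2. After x ≤ 14: [(11,0) (14,0) (14,79/5) (13,18) (11,228/13)]
3. After y ≥ 12: [(11,12) (14,12) (14,79/5) (13,18) (11,228/13)]
4. After y ≤ 19: [(11,12) (14,12) (14,79/5) (13,18) (11,228/13)]
5. Canonical ring: [(11,12) (14,12) (14,79/5) (13,18) (11,228/13)]

Clipped polygon: [(11,12) (14,12) (14,79/5) (13,18) (11,228/13)]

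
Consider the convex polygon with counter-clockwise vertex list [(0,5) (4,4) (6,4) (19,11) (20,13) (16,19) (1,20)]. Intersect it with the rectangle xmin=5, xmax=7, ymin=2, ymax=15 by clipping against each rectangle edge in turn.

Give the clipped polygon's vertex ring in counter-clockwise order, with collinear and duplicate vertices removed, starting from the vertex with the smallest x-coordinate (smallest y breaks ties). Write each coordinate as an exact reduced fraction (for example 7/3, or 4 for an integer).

Clipped polygon: [(5,4) (6,4) (7,59/13) (7,15) (5,15)]

1. After x ≥ 5: [(5,4) (6,4) (19,11) (20,13) (16,19) (5,296/15)]
2. After x ≤ 7: [(5,4) (6,4) (7,59/13) (7,98/5) (5,296/15)]
3. After y ≥ 2: [(5,4) (6,4) (7,59/13) (7,98/5) (5,296/15)]
4. After y ≤ 15: [(5,15) (5,4) (6,4) (7,59/13) (7,15)]
5. Canonical ring: [(5,4) (6,4) (7,59/13) (7,15) (5,15)]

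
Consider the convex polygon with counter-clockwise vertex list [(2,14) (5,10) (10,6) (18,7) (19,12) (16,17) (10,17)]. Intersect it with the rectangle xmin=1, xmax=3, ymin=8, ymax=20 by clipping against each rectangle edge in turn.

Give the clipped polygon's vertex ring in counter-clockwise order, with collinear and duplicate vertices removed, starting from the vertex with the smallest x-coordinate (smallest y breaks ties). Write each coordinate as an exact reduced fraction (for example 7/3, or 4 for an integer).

Clipped polygon: [(2,14) (3,38/3) (3,115/8)]

1. After x ≥ 1: [(2,14) (5,10) (10,6) (18,7) (19,12) (16,17) (10,17)]
2. After x ≤ 3: [(3,115/8) (2,14) (3,38/3)]
3. After y ≥ 8: [(3,115/8) (2,14) (3,38/3)]
4. After y ≤ 20: [(3,115/8) (2,14) (3,38/3)]
5. Canonical ring: [(2,14) (3,38/3) (3,115/8)]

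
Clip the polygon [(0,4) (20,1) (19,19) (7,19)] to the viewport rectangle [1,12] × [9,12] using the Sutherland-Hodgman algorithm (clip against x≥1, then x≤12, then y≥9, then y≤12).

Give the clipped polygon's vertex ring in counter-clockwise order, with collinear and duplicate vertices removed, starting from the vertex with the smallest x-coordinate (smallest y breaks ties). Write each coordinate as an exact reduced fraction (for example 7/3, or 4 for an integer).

Clipped polygon: [(7/3,9) (12,9) (12,12) (56/15,12)]

1. After x ≥ 1: [(1,43/7) (1,77/20) (20,1) (19,19) (7,19)]
2. After x ≤ 12: [(1,43/7) (1,77/20) (12,11/5) (12,19) (7,19)]
3. After y ≥ 9: [(7/3,9) (12,9) (12,19) (7,19)]
4. After y ≤ 12: [(56/15,12) (7/3,9) (12,9) (12,12)]
5. Canonical ring: [(7/3,9) (12,9) (12,12) (56/15,12)]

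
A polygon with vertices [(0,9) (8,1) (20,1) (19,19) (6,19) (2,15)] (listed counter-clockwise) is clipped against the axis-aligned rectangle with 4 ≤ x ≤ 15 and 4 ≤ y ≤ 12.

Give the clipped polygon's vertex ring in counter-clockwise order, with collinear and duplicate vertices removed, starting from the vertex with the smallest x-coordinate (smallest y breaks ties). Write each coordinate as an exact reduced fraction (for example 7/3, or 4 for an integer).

Clipped polygon: [(4,5) (5,4) (15,4) (15,12) (4,12)]

1. After x ≥ 4: [(4,5) (8,1) (20,1) (19,19) (6,19) (4,17)]
2. After x ≤ 15: [(4,5) (8,1) (15,1) (15,19) (6,19) (4,17)]
3. After y ≥ 4: [(4,5) (5,4) (15,4) (15,19) (6,19) (4,17)]
4. After y ≤ 12: [(4,12) (4,5) (5,4) (15,4) (15,12)]
5. Canonical ring: [(4,5) (5,4) (15,4) (15,12) (4,12)]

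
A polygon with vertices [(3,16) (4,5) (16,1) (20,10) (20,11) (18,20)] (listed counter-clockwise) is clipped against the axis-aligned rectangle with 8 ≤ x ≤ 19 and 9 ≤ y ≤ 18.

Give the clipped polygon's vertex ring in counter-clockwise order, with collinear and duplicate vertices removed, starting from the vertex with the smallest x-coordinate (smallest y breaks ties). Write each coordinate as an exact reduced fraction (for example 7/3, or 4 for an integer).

1. After x ≥ 8: [(8,52/3) (8,11/3) (16,1) (20,10) (20,11) (18,20)]
2. After x ≤ 19: [(8,52/3) (8,11/3) (16,1) (19,31/4) (19,31/2) (18,20)]
3. After y ≥ 9: [(8,52/3) (8,9) (19,9) (19,31/2) (18,20)]
4. After y ≤ 18: [(21/2,18) (8,52/3) (8,9) (19,9) (19,31/2) (166/9,18)]
5. Canonical ring: [(8,9) (19,9) (19,31/2) (166/9,18) (21/2,18) (8,52/3)]

Clipped polygon: [(8,9) (19,9) (19,31/2) (166/9,18) (21/2,18) (8,52/3)]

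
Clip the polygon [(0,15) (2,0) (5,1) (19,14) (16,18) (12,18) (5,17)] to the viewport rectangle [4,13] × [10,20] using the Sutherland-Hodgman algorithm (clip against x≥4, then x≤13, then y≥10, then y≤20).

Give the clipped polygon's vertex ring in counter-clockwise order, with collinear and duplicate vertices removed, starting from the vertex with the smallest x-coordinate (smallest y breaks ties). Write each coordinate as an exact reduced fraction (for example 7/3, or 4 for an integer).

Clipped polygon: [(4,10) (13,10) (13,18) (12,18) (5,17) (4,83/5)]

1. After x ≥ 4: [(4,83/5) (4,2/3) (5,1) (19,14) (16,18) (12,18) (5,17)]
2. After x ≤ 13: [(4,83/5) (4,2/3) (5,1) (13,59/7) (13,18) (12,18) (5,17)]
3. After y ≥ 10: [(4,83/5) (4,10) (13,10) (13,18) (12,18) (5,17)]
4. After y ≤ 20: [(4,83/5) (4,10) (13,10) (13,18) (12,18) (5,17)]
5. Canonical ring: [(4,10) (13,10) (13,18) (12,18) (5,17) (4,83/5)]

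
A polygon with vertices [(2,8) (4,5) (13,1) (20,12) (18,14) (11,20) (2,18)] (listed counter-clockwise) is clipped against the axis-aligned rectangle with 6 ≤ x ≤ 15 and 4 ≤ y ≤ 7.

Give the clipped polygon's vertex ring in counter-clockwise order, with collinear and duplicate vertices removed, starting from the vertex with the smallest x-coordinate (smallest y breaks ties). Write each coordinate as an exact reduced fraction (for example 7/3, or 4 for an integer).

Clipped polygon: [(6,37/9) (25/4,4) (164/11,4) (15,29/7) (15,7) (6,7)]

1. After x ≥ 6: [(6,37/9) (13,1) (20,12) (18,14) (11,20) (6,170/9)]
2. After x ≤ 15: [(6,37/9) (13,1) (15,29/7) (15,116/7) (11,20) (6,170/9)]
3. After y ≥ 4: [(6,37/9) (25/4,4) (164/11,4) (15,29/7) (15,116/7) (11,20) (6,170/9)]
4. After y ≤ 7: [(6,7) (6,37/9) (25/4,4) (164/11,4) (15,29/7) (15,7)]
5. Canonical ring: [(6,37/9) (25/4,4) (164/11,4) (15,29/7) (15,7) (6,7)]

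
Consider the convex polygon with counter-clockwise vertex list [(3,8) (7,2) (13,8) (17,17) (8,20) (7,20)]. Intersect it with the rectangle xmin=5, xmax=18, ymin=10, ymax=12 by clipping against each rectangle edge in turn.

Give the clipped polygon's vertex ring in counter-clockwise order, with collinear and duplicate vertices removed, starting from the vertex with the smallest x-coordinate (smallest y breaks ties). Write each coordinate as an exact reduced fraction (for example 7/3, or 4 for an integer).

Clipped polygon: [(5,10) (125/9,10) (133/9,12) (5,12)]

1. After x ≥ 5: [(5,14) (5,5) (7,2) (13,8) (17,17) (8,20) (7,20)]
2. After x ≤ 18: [(5,14) (5,5) (7,2) (13,8) (17,17) (8,20) (7,20)]
3. After y ≥ 10: [(5,14) (5,10) (125/9,10) (17,17) (8,20) (7,20)]
4. After y ≤ 12: [(5,12) (5,10) (125/9,10) (133/9,12)]
5. Canonical ring: [(5,10) (125/9,10) (133/9,12) (5,12)]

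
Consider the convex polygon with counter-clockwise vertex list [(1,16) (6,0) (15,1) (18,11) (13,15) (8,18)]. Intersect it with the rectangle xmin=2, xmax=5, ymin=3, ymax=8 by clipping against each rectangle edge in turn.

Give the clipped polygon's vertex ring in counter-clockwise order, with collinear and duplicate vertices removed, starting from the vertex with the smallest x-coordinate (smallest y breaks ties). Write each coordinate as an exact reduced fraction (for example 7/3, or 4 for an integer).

1. After x ≥ 2: [(2,114/7) (2,64/5) (6,0) (15,1) (18,11) (13,15) (8,18)]
2. After x ≤ 5: [(5,120/7) (2,114/7) (2,64/5) (5,16/5)]
3. After y ≥ 3: [(5,120/7) (2,114/7) (2,64/5) (5,16/5)]
4. After y ≤ 8: [(5,8) (7/2,8) (5,16/5)]
5. Canonical ring: [(7/2,8) (5,16/5) (5,8)]

Clipped polygon: [(7/2,8) (5,16/5) (5,8)]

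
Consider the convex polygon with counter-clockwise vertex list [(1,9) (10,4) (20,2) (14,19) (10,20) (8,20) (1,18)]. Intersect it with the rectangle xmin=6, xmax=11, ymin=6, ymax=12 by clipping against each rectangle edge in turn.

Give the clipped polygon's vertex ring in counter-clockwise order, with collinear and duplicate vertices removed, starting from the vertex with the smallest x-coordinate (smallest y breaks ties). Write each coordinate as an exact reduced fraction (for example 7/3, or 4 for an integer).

1. After x ≥ 6: [(6,56/9) (10,4) (20,2) (14,19) (10,20) (8,20) (6,136/7)]
2. After x ≤ 11: [(6,56/9) (10,4) (11,19/5) (11,79/4) (10,20) (8,20) (6,136/7)]
3. After y ≥ 6: [(6,56/9) (32/5,6) (11,6) (11,79/4) (10,20) (8,20) (6,136/7)]
4. After y ≤ 12: [(6,12) (6,56/9) (32/5,6) (11,6) (11,12)]
5. Canonical ring: [(6,56/9) (32/5,6) (11,6) (11,12) (6,12)]

Clipped polygon: [(6,56/9) (32/5,6) (11,6) (11,12) (6,12)]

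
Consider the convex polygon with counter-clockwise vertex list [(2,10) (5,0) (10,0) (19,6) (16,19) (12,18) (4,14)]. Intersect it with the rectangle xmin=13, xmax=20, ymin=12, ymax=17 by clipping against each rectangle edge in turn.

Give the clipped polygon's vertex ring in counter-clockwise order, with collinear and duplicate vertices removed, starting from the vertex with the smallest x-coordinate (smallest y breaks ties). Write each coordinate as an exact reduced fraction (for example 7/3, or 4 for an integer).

Clipped polygon: [(13,12) (229/13,12) (214/13,17) (13,17)]

1. After x ≥ 13: [(13,2) (19,6) (16,19) (13,73/4)]
2. After x ≤ 20: [(13,2) (19,6) (16,19) (13,73/4)]
3. After y ≥ 12: [(13,12) (229/13,12) (16,19) (13,73/4)]
4. After y ≤ 17: [(13,17) (13,12) (229/13,12) (214/13,17)]
5. Canonical ring: [(13,12) (229/13,12) (214/13,17) (13,17)]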